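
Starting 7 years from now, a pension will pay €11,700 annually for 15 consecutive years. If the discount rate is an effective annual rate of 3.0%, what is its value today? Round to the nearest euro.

Value one period before first payment (t=6): 11700 × [1 − (1+0.03)^(−15)] / 0.03 = 11700 × 11.937935 = 139,673.8405
PV₀ = 139,673.8405 / (1+0.03)^6 = 139,673.8405 / 1.194052 = 116,974.6425

€116,975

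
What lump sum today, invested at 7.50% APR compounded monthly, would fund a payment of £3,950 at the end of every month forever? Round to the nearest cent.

Periodic rate i = 0.075/12 = 0.00625.
PV = C/r = 3950/0.00625 = 632,000.0000

£632,000.00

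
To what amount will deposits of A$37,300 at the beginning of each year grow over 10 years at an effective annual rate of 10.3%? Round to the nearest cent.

A$665,202.77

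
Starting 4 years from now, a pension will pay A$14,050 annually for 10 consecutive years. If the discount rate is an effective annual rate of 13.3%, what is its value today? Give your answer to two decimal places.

PV at t=3 (ordinary 10-year annuity): 14050 × a(10|0.133) = 14050 × 5.361801 = 75,333.3095
Discount back 3 years: 75,333.3095 × (1+0.133)^(−3) = 75,333.3095 × 0.687559 = 51,796.1306

A$51,796.13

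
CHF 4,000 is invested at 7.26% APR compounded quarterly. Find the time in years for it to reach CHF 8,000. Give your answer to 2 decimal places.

Periodic rate i = 0.0726/4 = 0.01815.
(1+i)^n = 8000/4000 = 2.00000, so n = ln 2.00000 / ln 1.01815 = 38.5355 quarters
= 38.5355/4 years

9.63 years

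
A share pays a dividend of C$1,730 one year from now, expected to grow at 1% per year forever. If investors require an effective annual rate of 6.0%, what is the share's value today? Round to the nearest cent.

PV = PMT / (i − g) = 1730 / (0.06 − 0.01) = 1730 / 0.050000 = 34,600.0000

C$34,600.00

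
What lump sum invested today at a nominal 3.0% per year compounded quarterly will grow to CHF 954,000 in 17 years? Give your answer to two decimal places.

CHF 573,963.99

i = 0.03/4 = 0.0075 per quarter; n = 17·4 = 68.
PV = 954,000 / (1 + 0.0075)^68 = 954,000 / 1.662125 = 573,963.9919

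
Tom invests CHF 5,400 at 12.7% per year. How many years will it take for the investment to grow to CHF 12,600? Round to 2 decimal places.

7.09 years

(1+i)^n = 12600/5400 = 2.33333, so n = ln 2.33333 / ln 1.127 = 7.0868 years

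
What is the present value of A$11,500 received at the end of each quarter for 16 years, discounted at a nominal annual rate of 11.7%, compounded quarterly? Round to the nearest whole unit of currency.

Periodic rate i = 0.117/4 = 0.02925; n = 16 × 4 = 64 periods.
PV = 11500 × [1 − (1+0.02925)^(−64)] / 0.02925 = 11500 × 28.786239 = 331,041.7524

A$331,042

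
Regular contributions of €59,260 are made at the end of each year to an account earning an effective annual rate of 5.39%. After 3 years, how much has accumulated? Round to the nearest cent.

FV = 59260 × [(1+0.0539)^3 − 1] / 0.0539 = 59260 × 3.164605 = 187,534.5047

€187,534.50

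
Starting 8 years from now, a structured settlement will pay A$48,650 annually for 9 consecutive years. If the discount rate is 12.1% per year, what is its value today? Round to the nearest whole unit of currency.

A$116,086

Value one period before first payment (t=7): 48650 × [1 − (1+0.121)^(−9)] / 0.121 = 48650 × 5.308057 = 258,236.9501
PV₀ = 258,236.9501 / (1+0.121)^7 = 258,236.9501 / 2.224535 = 116,085.7992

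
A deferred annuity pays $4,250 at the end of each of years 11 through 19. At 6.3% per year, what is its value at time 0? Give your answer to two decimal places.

PV at t=10 (ordinary 9-year annuity): 4250 × a(9|0.063) = 4250 × 6.713763 = 28,533.4909
Discount back 10 years: 28,533.4909 × (1+0.063)^(−10) = 28,533.4909 × 0.542834 = 15,488.9602

$15,488.96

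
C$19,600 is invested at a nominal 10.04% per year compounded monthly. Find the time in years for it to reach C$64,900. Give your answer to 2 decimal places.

Periodic rate i = 0.1004/12 = 0.00836667.
(1+i)^n = 64900/19600 = 3.31122, so n = ln 3.31122 / ln 1.00837 = 143.7036 months
= 143.7036/12 years

11.98 years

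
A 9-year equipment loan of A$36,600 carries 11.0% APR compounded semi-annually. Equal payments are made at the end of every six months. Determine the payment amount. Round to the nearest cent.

With 2 periods per year: i = 0.055, n = 18.
PMT = 36600 / ( [1 − (1+0.055)^(−18)] / 0.055 ) = 36600 / 11.246074 = 3,254.4689

A$3,254.47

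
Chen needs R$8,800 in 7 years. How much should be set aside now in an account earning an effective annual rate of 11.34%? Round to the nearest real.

PV = FV·(1+i)^(−n) = 8,800 × 0.471456 = 4,148.8158

R$4,149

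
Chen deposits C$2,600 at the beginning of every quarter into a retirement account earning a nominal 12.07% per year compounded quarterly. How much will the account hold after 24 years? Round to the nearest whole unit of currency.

Periodic rate i = 0.1207/4 = 0.030175; n = 24 × 4 = 96 periods.
FV = PMT · [(1+i)^n − 1] / i × (1+i) = 2600 · 558.403616 = 1,451,849.4021
(Beginning-of-period payments → annuity-due factor ×(1+i).)

C$1,451,849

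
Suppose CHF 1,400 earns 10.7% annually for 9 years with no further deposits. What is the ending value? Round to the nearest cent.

1,400 × (1+0.107)^9 = 1,400 × 2.496483 = 3,495.0760

CHF 3,495.08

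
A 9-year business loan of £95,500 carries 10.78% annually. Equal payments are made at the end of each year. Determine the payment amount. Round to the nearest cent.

£17,100.24

Annuity-PV factor = 5.584716; PMT = 95500 / 5.584716 = 17,100.2434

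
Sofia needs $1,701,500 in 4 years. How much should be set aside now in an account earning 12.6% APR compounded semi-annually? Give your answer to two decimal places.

With 2 periods per year: i = 0.063, n = 8.
Discount factor = (1+0.063)^(−8) = 0.613386; PV = 1,701,500 × 0.613386 = 1,043,676.3377

$1,043,676.34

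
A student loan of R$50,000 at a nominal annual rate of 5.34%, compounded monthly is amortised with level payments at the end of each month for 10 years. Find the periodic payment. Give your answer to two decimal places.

Periodic rate i = 0.0534/12 = 0.00445; n = 10 × 12 = 120 periods.
PMT = 50000 / ( [1 − (1+0.00445)^(−120)] / 0.00445 ) = 50000 / 92.820188 = 538.6759

R$538.68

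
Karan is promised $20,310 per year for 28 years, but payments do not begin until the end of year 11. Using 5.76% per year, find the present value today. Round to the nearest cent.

$159,423.37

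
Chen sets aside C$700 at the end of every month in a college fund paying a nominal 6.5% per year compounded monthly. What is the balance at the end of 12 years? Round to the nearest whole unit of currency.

Periodic rate i = 0.065/12 = 0.00541667; n = 12 × 12 = 144 periods.
FV = PMT · [(1+i)^n − 1] / i = 700 · 217.271134 = 152,089.7937

C$152,090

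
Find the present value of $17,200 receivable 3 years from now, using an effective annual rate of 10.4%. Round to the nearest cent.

$12,782.66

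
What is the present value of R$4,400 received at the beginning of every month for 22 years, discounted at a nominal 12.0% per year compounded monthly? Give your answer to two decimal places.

Periodic rate i = 0.12/12 = 0.01; n = 22 × 12 = 264 periods.
PV = PMT · [1 − (1+i)^(−n)] / i × (1+i) = 4400 · 93.697380 = 412,268.4725
Payments are at the start of each period, so multiply by (1+i).

R$412,268.47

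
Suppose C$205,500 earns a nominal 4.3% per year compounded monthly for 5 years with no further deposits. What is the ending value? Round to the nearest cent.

With 12 periods per year: i = 0.00358333, n = 60.
205,500 × (1+0.00358333)^60 = 205,500 × 1.239386 = 254,693.7246

C$254,693.72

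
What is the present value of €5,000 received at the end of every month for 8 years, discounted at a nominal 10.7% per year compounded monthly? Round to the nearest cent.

€321,603.92

i = 0.107/12 = 0.00891667 per month; n = 8·12 = 96.
PV = 5000 × [1 − (1+0.00891667)^(−96)] / 0.00891667 = 5000 × 64.320784 = 321,603.9209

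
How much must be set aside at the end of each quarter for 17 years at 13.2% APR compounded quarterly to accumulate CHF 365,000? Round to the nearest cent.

Periodic rate i = 0.132/4 = 0.033; n = 17 × 4 = 68 periods.
FV-annuity factor = 245.315190; PMT = 365000 / 245.315190 = 1,487.8818

CHF 1,487.88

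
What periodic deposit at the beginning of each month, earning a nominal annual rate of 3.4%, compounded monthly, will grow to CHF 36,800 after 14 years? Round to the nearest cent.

CHF 170.85

With 12 periods per year: i = 0.00283333, n = 168.
PMT = 36800 / ( [(1+0.00283333)^168 − 1] / 0.00283333 × (1+i) ) = 36800 / 215.387365 = 170.8550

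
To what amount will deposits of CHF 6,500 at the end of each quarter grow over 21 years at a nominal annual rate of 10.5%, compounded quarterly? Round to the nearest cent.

i = 0.105/4 = 0.02625 per quarter; n = 21·4 = 84.
FV = PMT · [(1+i)^n − 1] / i = 6500 · 297.748290 = 1,935,363.8818

CHF 1,935,363.88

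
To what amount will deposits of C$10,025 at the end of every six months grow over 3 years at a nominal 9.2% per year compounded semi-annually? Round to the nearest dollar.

C$67,506

Periodic rate i = 0.092/2 = 0.046; n = 3 × 2 = 6 periods.
FV = 10025 × [(1+0.046)^6 − 1] / 0.046 = 10025 × 6.733807 = 67,506.4163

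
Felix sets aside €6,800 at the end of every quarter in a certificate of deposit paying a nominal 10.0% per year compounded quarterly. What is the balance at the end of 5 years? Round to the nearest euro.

i = 0.1/4 = 0.025 per quarter; n = 5·4 = 20.
FV = 6800 × [(1+0.025)^20 − 1] / 0.025 = 6800 × 25.544658 = 173,703.6718

€173,704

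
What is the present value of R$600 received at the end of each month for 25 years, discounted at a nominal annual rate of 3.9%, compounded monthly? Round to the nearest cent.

i = 0.039/12 = 0.00325 per month; n = 25·12 = 300.
PV = 600 × [1 − (1+0.00325)^(−300)] / 0.00325 = 600 × 191.449493 = 114,869.6958

R$114,869.70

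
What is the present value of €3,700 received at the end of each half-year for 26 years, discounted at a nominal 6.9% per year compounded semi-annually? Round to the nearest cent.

i = 0.069/2 = 0.0345 per half-year; n = 26·2 = 52.
Annuity factor a(52|0.0345) = 24.017352; PV = 3700 × 24.017352 = 88,864.2021

€88,864.20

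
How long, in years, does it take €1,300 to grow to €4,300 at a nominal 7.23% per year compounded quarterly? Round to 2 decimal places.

16.69 years

Periodic rate i = 0.0723/4 = 0.018075.
(1+i)^n = 4300/1300 = 3.30769, so n = ln 3.30769 / ln 1.01808 = 66.7790 quarters
= 66.7790/4 years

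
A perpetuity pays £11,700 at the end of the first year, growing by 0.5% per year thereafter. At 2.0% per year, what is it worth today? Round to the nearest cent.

PV = D₁/(r − g) = 11700/(0.02 − 0.005) = 780,000.0000

£780,000.00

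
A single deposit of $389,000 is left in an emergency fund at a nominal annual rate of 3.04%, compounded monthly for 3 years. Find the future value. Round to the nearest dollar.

Periodic rate i = 0.0304/12 = 0.00253333; n = 3 × 12 = 36 periods.
FV = PV·(1+i)^n = 389,000 × 1.095362 = 426,095.7211

$426,096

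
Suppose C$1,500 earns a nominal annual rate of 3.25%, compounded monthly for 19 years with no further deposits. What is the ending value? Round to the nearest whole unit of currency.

C$2,779

With 12 periods per year: i = 0.00270833, n = 228.
FV = 1,500 × (1 + 0.00270833)^228 = 2,779.1091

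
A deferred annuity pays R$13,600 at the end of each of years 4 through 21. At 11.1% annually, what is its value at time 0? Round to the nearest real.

R$75,911

Value one period before first payment (t=3): 13600 × [1 − (1+0.111)^(−18)] / 0.111 = 13600 × 7.654369 = 104,099.4158
Discount back 3 years: 104,099.4158 × (1+0.111)^(−3) = 104,099.4158 × 0.729219 = 75,911.2452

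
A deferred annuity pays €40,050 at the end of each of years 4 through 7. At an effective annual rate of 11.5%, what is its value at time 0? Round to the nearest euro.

€88,687

Value one period before first payment (t=3): 40050 × [1 − (1+0.115)^(−4)] / 0.115 = 40050 × 3.069614 = 122,938.0327
Discount back 3 years: 122,938.0327 × (1+0.115)^(−3) = 122,938.0327 × 0.721399 = 88,687.3456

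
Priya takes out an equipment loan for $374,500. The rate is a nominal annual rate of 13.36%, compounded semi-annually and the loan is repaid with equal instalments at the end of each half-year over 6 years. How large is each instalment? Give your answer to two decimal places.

With 2 periods per year: i = 0.0668, n = 12.
Annuity-PV factor = 8.079929; PMT = 374500 / 8.079929 = 46,349.4155

$46,349.42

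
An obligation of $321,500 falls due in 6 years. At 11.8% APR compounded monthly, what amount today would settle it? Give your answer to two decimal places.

Periodic rate i = 0.118/12 = 0.00983333; n = 6 × 12 = 72 periods.
PV = 321,500 / (1 + 0.00983333)^72 = 321,500 / 2.022919 = 158,928.7345

$158,928.73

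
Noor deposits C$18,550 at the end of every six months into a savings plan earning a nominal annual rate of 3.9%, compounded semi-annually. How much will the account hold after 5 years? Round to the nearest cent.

C$202,653.63

Periodic rate i = 0.039/2 = 0.0195; n = 5 × 2 = 10 periods.
FV = PMT · [(1+i)^n − 1] / i = 18550 · 10.924724 = 202,653.6332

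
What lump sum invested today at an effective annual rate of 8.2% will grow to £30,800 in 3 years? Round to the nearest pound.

£24,315

PV = FV·(1+i)^(−n) = 30,800 × 0.789438 = 24,314.7010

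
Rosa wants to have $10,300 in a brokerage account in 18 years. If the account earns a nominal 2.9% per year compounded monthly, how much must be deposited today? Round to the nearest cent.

$6,115.18

Periodic rate i = 0.029/12 = 0.00241667; n = 18 × 12 = 216 periods.
Discount factor = (1+0.00241667)^(−216) = 0.593706; PV = 10,300 × 0.593706 = 6,115.1765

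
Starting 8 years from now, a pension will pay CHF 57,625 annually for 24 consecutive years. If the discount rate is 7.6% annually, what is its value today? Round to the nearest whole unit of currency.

Value one period before first payment (t=7): 57625 × [1 − (1+0.076)^(−24)] / 0.076 = 57625 × 10.889640 = 627,515.4841
PV₀ = 627,515.4841 / (1+0.076)^7 = 627,515.4841 / 1.669882 = 375,784.2271

CHF 375,784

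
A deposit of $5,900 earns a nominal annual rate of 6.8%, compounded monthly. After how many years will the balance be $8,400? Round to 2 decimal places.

Periodic rate i = 0.068/12 = 0.00566667.
n = ln(8400/5900) / ln(1+0.00566667) = ln(1.42373) / 0.005651 = 62.5199 months
= 62.5199/12 years

5.21 years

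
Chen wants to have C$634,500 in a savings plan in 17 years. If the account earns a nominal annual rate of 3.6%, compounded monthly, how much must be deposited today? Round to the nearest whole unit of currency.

C$344,383

Periodic rate i = 0.036/12 = 0.003; n = 17 × 12 = 204 periods.
PV = FV·(1+i)^(−n) = 634,500 × 0.542762 = 344,382.6712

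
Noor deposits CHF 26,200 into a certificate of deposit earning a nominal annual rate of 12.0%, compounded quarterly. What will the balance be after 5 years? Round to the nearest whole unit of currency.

CHF 47,320

Periodic rate i = 0.12/4 = 0.03; n = 5 × 4 = 20 periods.
FV = PV·(1+i)^n = 26,200 × 1.806111 = 47,320.1143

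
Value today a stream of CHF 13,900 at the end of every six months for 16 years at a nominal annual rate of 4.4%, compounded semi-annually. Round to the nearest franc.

i = 0.044/2 = 0.022 per half-year; n = 16·2 = 32.
PV = 13900 × [1 − (1+0.022)^(−32)] / 0.022 = 13900 × 22.800349 = 316,924.8574

CHF 316,925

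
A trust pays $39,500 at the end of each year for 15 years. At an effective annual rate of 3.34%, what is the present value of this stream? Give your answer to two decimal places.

$460,158.16

PV = 39500 × [1 − (1+0.0334)^(−15)] / 0.0334 = 39500 × 11.649574 = 460,158.1552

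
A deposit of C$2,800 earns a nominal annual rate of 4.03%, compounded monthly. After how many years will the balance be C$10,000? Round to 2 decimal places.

31.64 years

Periodic rate i = 0.0403/12 = 0.00335833.
(1+i)^n = 10000/2800 = 3.57143, so n = ln 3.57143 / ln 1.00336 = 379.6830 months
= 379.6830/12 years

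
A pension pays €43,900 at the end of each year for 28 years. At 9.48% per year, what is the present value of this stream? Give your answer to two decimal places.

€426,412.60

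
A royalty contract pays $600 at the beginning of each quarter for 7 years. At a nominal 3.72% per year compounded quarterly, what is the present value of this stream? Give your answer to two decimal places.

Periodic rate i = 0.0372/4 = 0.0093; n = 7 × 4 = 28 periods.
PV = 600 × [1 − (1+0.0093)^(−28)] / 0.0093 × (1+i) = 600 × 24.779802 = 14,867.8810
(annuity-due: payments at period start, so ×(1+i).)

$14,867.88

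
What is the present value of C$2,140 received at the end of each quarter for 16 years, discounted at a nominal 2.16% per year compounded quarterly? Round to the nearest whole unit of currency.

i = 0.0216/4 = 0.0054 per quarter; n = 16·4 = 64.
PV = 2140 × [1 − (1+0.0054)^(−64)] / 0.0054 = 2140 × 53.990010 = 115,538.6219

C$115,539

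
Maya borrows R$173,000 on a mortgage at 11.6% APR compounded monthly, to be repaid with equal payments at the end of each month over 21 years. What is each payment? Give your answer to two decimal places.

Periodic rate i = 0.116/12 = 0.00966667; n = 21 × 12 = 252 periods.
PMT = 173000 / ( [1 − (1+0.00966667)^(−252)] / 0.00966667 ) = 173000 / 94.288970 = 1,834.7851

R$1,834.79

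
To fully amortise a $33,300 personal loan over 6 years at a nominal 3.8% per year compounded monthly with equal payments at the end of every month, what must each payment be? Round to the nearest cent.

i = 0.038/12 = 0.00316667 per month; n = 6·12 = 72.
Annuity-PV factor = 64.291229; PMT = 33300 / 64.291229 = 517.9556

$517.96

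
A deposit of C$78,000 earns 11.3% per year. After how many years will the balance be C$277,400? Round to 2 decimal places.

n = ln(277400/78000) / ln(1+0.113) = ln(3.55641) / 0.107059 = 11.8509 years

11.85 years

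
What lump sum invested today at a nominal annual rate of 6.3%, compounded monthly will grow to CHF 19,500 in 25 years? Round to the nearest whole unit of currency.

CHF 4,053

i = 0.063/12 = 0.00525 per month; n = 25·12 = 300.
PV = 19,500 / (1 + 0.00525)^300 = 19,500 / 4.810880 = 4,053.3124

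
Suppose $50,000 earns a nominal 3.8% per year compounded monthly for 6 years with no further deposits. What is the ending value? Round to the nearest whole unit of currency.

$62,782

With 12 periods per year: i = 0.00316667, n = 72.
FV = PV·(1+i)^n = 50,000 × 1.255633 = 62,781.6458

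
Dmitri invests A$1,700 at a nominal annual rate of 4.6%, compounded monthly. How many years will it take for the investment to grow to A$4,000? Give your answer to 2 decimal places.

18.64 years

Periodic rate i = 0.046/12 = 0.00383333.
n = ln(4000/1700) / ln(1+0.00383333) = ln(2.35294) / 0.003826 = 223.6448 months
= 223.6448/12 years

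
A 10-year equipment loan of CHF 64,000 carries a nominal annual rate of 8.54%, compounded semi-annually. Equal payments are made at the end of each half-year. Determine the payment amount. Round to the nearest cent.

CHF 4,822.51

With 2 periods per year: i = 0.0427, n = 20.
Annuity-PV factor = 13.271106; PMT = 64000 / 13.271106 = 4,822.5070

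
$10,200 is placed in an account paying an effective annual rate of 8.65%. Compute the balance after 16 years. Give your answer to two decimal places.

$38,465.90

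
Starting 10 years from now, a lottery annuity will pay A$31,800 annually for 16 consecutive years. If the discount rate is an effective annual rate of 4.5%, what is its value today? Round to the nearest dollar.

A$240,390

PV at t=9 (ordinary 16-year annuity): 31800 × a(16|0.045) = 31800 × 11.234015 = 357,241.6786
PV₀ = 357,241.6786 / (1+0.045)^9 = 357,241.6786 / 1.486095 = 240,389.5073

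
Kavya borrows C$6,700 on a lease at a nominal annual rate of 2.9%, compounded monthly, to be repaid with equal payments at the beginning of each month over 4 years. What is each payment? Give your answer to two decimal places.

C$147.65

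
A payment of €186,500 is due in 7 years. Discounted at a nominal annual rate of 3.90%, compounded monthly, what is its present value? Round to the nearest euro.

Periodic rate i = 0.039/12 = 0.00325; n = 7 × 12 = 84 periods.
Discount factor = (1+0.00325)^(−84) = 0.761430; PV = 186,500 × 0.761430 = 142,006.6525

€142,007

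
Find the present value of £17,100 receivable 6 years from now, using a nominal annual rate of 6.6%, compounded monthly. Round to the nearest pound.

i = 0.066/12 = 0.0055 per month; n = 6·12 = 72.
PV = 17,100 / (1 + 0.0055)^72 = 17,100 / 1.484258 = 11,520.9082

£11,521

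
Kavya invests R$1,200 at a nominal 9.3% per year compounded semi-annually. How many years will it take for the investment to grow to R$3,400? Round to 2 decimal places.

11.46 years

Periodic rate i = 0.093/2 = 0.0465.
n = ln(3400/1200) / ln(1+0.0465) = ln(2.83333) / 0.045451 = 22.9136 half-years
= 22.9136/2 years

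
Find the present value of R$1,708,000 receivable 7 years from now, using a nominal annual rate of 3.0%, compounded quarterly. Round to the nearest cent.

R$1,385,563.17

With 4 periods per year: i = 0.0075, n = 28.
PV = FV·(1+i)^(−n) = 1,708,000 × 0.811220 = 1,385,563.1727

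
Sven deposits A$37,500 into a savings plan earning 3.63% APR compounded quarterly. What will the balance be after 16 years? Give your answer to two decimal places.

i = 0.0363/4 = 0.009075 per quarter; n = 16·4 = 64.
FV = PV·(1+i)^n = 37,500 × 1.782792 = 66,854.6854

A$66,854.69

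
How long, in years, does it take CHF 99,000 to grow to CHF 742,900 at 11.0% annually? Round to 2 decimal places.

19.31 years

n = ln(742900/99000) / ln(1+0.11) = ln(7.50404) / 0.104360 = 19.3124 years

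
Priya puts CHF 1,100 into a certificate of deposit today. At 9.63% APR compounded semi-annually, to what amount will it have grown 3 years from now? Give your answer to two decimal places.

CHF 1,458.59

Periodic rate i = 0.0963/2 = 0.04815; n = 3 × 2 = 6 periods.
FV = PV·(1+i)^n = 1,100 × 1.325991 = 1,458.5903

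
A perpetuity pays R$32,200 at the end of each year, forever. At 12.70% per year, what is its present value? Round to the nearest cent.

PV = PMT / i = 32200 / 0.127 = 253,543.3071

R$253,543.31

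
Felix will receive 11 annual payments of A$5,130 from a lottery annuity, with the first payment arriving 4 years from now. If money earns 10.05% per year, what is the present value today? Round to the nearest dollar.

A$24,942

Value one period before first payment (t=3): 5130 × [1 − (1+0.1005)^(−11)] / 0.1005 = 5130 × 6.480137 = 33,243.1044
Discount back 3 years: 33,243.1044 × (1+0.1005)^(−3) = 33,243.1044 × 0.750291 = 24,942.0091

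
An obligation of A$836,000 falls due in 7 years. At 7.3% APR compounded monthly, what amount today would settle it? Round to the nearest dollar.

A$502,289

With 12 periods per year: i = 0.00608333, n = 84.
PV = 836,000 / (1 + 0.00608333)^84 = 836,000 / 1.664379 = 502,289.4915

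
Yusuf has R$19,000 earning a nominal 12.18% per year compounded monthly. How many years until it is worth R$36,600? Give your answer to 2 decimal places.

5.41 years

Periodic rate i = 0.1218/12 = 0.01015.
n = ln(36600/19000) / ln(1+0.01015) = ln(1.92632) / 0.010099 = 64.9193 months
= 64.9193/12 years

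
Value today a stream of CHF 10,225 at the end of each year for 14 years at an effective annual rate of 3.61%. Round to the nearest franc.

CHF 110,843

PV = 10225 × [1 − (1+0.0361)^(−14)] / 0.0361 = 10225 × 10.840373 = 110,842.8147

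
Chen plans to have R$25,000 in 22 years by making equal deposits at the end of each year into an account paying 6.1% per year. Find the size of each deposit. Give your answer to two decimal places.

FV-annuity factor = 43.919235; PMT = 25000 / 43.919235 = 569.2267

R$569.23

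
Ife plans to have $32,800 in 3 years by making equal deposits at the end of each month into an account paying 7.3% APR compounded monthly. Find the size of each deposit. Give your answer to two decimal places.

$817.74

i = 0.073/12 = 0.00608333 per month; n = 3·12 = 36.
PMT = 32800 / ( [(1+0.00608333)^36 − 1] / 0.00608333 ) = 32800 / 40.110524 = 817.7405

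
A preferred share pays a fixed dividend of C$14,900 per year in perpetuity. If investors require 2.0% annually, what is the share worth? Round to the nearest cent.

C$745,000.00

PV = C/r = 14900/0.02 = 745,000.0000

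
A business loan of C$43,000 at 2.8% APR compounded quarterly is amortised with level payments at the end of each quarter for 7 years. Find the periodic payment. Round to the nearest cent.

With 4 periods per year: i = 0.007, n = 28.
Annuity-PV factor = 25.346613; PMT = 43000 / 25.346613 = 1,696.4791

C$1,696.48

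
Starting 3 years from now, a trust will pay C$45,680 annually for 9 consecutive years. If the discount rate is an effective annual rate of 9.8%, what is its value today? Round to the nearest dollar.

C$219,953

PV at t=2 (ordinary 9-year annuity): 45680 × a(9|0.098) = 45680 × 5.805093 = 265,176.6373
Discount back 2 years: 265,176.6373 × (1+0.098)^(−2) = 265,176.6373 × 0.829460 = 219,953.3490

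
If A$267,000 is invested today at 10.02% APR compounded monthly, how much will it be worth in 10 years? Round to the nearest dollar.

Periodic rate i = 0.1002/12 = 0.00835; n = 10 × 12 = 120 periods.
FV = 267,000 × (1 + 0.00835)^120 = 724,215.1023

A$724,215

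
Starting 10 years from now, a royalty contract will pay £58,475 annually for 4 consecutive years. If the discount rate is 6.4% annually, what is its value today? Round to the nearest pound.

£114,880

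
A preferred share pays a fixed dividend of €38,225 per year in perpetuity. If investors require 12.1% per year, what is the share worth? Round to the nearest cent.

PV = C/r = 38225/0.121 = 315,909.0909

€315,909.09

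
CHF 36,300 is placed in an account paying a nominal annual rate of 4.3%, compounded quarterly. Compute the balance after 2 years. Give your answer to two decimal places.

i = 0.043/4 = 0.01075 per quarter; n = 2·4 = 8.
36,300 × (1+0.01075)^8 = 36,300 × 1.089306 = 39,541.8173

CHF 39,541.82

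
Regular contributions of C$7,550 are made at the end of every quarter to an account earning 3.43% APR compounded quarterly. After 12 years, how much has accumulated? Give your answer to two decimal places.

C$446,030.83

i = 0.0343/4 = 0.008575 per quarter; n = 12·4 = 48.
FV = PMT · [(1+i)^n − 1] / i = 7550 · 59.076931 = 446,030.8277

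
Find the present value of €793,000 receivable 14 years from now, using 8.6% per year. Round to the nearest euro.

€249,836

Discount factor = (1+0.086)^(−14) = 0.315052; PV = 793,000 × 0.315052 = 249,836.3542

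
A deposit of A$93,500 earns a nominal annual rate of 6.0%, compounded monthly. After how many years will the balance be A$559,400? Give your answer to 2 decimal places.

29.89 years

Periodic rate i = 0.06/12 = 0.005.
n = ln(559400/93500) / ln(1+0.005) = ln(5.98289) / 0.004988 = 358.6744 months
= 358.6744/12 years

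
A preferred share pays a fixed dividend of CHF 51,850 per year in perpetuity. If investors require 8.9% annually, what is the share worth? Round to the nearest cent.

CHF 582,584.27

PV = PMT / i = 51850 / 0.089 = 582,584.2697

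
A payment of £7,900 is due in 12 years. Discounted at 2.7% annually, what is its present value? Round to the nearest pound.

£5,738

PV = FV·(1+i)^(−n) = 7,900 × 0.726365 = 5,738.2804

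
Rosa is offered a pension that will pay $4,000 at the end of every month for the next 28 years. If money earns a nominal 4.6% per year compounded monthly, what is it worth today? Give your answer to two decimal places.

$754,954.55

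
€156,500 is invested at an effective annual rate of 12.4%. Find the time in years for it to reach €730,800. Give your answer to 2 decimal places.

(1+i)^n = 730800/156500 = 4.66965, so n = ln 4.66965 / ln 1.124 = 13.1836 years

13.18 years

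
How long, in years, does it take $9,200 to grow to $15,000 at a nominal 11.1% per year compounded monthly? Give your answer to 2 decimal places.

Periodic rate i = 0.111/12 = 0.00925.
(1+i)^n = 15000/9200 = 1.63043, so n = ln 1.63043 / ln 1.00925 = 53.0923 months
= 53.0923/12 years

4.42 years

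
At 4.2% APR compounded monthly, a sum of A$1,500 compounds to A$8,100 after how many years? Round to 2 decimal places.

40.22 years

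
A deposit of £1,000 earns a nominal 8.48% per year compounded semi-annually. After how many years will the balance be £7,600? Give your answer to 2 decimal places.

24.42 years

Periodic rate i = 0.0848/2 = 0.0424.
(1+i)^n = 7600/1000 = 7.60000, so n = ln 7.60000 / ln 1.0424 = 48.8407 half-years
= 48.8407/2 years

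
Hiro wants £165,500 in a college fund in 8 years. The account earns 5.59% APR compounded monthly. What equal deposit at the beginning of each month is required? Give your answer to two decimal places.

Periodic rate i = 0.0559/12 = 0.00465833; n = 8 × 12 = 96 periods.
PMT = 165500 / ( [(1+0.00465833)^96 − 1] / 0.00465833 × (1+i) ) = 165500 / 121.271559 = 1,364.7058

£1,364.71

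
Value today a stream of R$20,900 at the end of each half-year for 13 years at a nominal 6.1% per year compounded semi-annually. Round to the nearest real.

i = 0.061/2 = 0.0305 per half-year; n = 13·2 = 26.
Annuity factor a(26|0.0305) = 17.774411; PV = 20900 × 17.774411 = 371,485.1998

R$371,485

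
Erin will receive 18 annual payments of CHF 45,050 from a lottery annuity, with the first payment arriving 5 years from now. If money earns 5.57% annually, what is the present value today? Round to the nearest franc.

CHF 405,703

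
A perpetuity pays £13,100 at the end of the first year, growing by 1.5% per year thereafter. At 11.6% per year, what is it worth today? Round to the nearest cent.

PV = PMT / (i − g) = 13100 / (0.116 − 0.015) = 13100 / 0.101000 = 129,702.9703

£129,702.97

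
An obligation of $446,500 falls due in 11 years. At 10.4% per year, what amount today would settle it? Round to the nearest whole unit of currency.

$150,370

PV = 446,500 / (1 + 0.104)^11 = 446,500 / 2.969339 = 150,370.1579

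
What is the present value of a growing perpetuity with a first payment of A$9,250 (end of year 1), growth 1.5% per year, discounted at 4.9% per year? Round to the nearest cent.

PV = D₁/(r − g) = 9250/(0.049 − 0.015) = 272,058.8235

A$272,058.82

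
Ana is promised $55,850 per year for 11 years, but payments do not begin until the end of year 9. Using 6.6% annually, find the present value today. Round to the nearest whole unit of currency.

Value one period before first payment (t=8): 55850 × [1 − (1+0.066)^(−11)] / 0.066 = 55850 × 7.650383 = 427,273.8943
Discount back 8 years: 427,273.8943 × (1+0.066)^(−8) = 427,273.8943 × 0.599711 = 256,241.0595

$256,241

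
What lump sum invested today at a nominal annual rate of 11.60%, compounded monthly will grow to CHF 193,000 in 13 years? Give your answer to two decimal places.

Periodic rate i = 0.116/12 = 0.00966667; n = 13 × 12 = 156 periods.
PV = 193,000 / (1 + 0.00966667)^156 = 193,000 / 4.485087 = 43,031.4921

CHF 43,031.49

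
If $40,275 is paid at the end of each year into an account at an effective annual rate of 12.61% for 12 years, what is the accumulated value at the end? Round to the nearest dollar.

$1,008,751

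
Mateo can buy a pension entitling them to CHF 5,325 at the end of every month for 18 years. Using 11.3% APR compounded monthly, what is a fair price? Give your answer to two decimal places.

With 12 periods per year: i = 0.00941667, n = 216.
Annuity factor a(216|0.00941667) = 92.170396; PV = 5325 × 92.170396 = 490,807.3564

CHF 490,807.36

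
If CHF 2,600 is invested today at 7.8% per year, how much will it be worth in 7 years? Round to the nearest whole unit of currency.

2,600 × (1+0.078)^7 = 2,600 × 1.691731 = 4,398.5008

CHF 4,399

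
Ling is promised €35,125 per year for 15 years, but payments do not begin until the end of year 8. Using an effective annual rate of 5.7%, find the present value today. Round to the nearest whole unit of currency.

Value one period before first payment (t=7): 35125 × [1 − (1+0.057)^(−15)] / 0.057 = 35125 × 9.905496 = 347,930.5444
Discount back 7 years: 347,930.5444 × (1+0.057)^(−7) = 347,930.5444 × 0.678383 = 236,030.2386

€236,030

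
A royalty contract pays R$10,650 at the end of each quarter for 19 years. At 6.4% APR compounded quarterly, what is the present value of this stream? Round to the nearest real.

R$466,417

i = 0.064/4 = 0.016 per quarter; n = 19·4 = 76.
PV = PMT · [1 − (1+i)^(−n)] / i = 10650 · 43.794978 = 466,416.5203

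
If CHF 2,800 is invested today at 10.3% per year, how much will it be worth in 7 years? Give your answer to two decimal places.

CHF 5,561.43

2,800 × (1+0.103)^7 = 2,800 × 1.986226 = 5,561.4318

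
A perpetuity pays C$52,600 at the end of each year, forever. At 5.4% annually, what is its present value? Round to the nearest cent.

PV = PMT / i = 52600 / 0.054 = 974,074.0741

C$974,074.07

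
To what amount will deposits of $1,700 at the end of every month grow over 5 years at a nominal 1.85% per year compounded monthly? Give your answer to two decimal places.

$106,780.23

Periodic rate i = 0.0185/12 = 0.00154167; n = 5 × 12 = 60 periods.
FV = 1700 × [(1+0.00154167)^60 − 1] / 0.00154167 = 1700 × 62.811900 = 106,780.2299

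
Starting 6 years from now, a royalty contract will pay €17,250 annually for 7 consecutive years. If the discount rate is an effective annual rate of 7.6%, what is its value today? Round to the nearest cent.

€63,128.70

PV at t=5 (ordinary 7-year annuity): 17250 × a(7|0.076) = 17250 × 5.278361 = 91,051.7307
PV₀ = 91,051.7307 / (1+0.076)^5 = 91,051.7307 / 1.442319 = 63,128.7003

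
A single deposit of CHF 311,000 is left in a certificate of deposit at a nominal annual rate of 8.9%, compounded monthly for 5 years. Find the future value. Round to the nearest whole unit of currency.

CHF 484,516

i = 0.089/12 = 0.00741667 per month; n = 5·12 = 60.
FV = 311,000 × (1 + 0.00741667)^60 = 484,516.1762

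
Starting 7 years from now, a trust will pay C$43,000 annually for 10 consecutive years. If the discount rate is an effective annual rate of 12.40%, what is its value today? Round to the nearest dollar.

PV at t=6 (ordinary 10-year annuity): 43000 × a(10|0.124) = 43000 × 5.558896 = 239,032.5347
PV₀ = 239,032.5347 / (1+0.124)^6 = 239,032.5347 / 2.016498 = 118,538.4241

C$118,538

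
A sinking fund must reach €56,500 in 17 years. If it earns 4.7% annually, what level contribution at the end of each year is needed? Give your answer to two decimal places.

€2,244.34

PMT = 56500 / ( [(1+0.047)^17 − 1] / 0.047 ) = 56500 / 25.174475 = 2,244.3368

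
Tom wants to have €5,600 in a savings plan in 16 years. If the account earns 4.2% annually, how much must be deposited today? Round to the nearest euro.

PV = FV·(1+i)^(−n) = 5,600 × 0.517746 = 2,899.3759

€2,899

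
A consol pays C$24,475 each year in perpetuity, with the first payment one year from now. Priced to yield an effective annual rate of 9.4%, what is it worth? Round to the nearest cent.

PV = C/r = 24475/0.094 = 260,372.3404

C$260,372.34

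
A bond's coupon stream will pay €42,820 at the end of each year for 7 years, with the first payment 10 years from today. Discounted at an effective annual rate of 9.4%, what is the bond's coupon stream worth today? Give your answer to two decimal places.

€94,734.20

PV at t=9 (ordinary 7-year annuity): 42820 × a(7|0.094) = 42820 × 4.966106 = 212,648.6706
PV₀ = 212,648.6706 / (1+0.094)^9 = 212,648.6706 / 2.244688 = 94,734.1961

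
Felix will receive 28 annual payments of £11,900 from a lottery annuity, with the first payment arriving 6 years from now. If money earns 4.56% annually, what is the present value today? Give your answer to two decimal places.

PV at t=5 (ordinary 28-year annuity): 11900 × a(28|0.0456) = 11900 × 15.637675 = 186,088.3269
PV₀ = 186,088.3269 / (1+0.0456)^5 = 186,088.3269 / 1.249764 = 148,898.8208

£148,898.82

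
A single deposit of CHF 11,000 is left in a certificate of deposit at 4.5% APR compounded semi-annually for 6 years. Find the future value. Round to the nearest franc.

i = 0.045/2 = 0.0225 per half-year; n = 6·2 = 12.
FV = 11,000 × (1 + 0.0225)^12 = 14,366.5499

CHF 14,367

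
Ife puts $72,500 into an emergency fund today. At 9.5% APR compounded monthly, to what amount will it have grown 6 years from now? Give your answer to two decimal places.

$127,911.95

i = 0.095/12 = 0.00791667 per month; n = 6·12 = 72.
FV = 72,500 × (1 + 0.00791667)^72 = 127,911.9517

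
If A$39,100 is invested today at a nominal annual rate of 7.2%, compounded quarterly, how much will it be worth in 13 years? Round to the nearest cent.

Periodic rate i = 0.072/4 = 0.018; n = 13 × 4 = 52 periods.
FV = 39,100 × (1 + 0.018)^52 = 98,869.2440

A$98,869.24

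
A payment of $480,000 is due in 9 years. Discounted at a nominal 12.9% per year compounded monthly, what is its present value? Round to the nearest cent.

With 12 periods per year: i = 0.01075, n = 108.
Discount factor = (1+0.01075)^(−108) = 0.315119; PV = 480,000 × 0.315119 = 151,257.2627

$151,257.26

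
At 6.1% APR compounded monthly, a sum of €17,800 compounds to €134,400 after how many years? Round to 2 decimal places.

33.23 years

Periodic rate i = 0.061/12 = 0.00508333.
n = ln(134400/17800) / ln(1+0.00508333) = ln(7.55056) / 0.005070 = 398.7061 months
= 398.7061/12 years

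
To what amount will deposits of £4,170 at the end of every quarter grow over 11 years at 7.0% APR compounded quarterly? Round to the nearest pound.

£272,940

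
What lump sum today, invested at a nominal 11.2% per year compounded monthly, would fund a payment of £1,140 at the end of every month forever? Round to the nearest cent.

£122,142.86

Periodic rate i = 0.112/12 = 0.00933333.
PV = PMT / i = 1140 / 0.00933333 = 122,142.8571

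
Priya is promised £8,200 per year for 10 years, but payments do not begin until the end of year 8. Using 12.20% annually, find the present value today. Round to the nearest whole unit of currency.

Value one period before first payment (t=7): 8200 × [1 − (1+0.122)^(−10)] / 0.122 = 8200 × 5.604264 = 45,954.9655
PV₀ = 45,954.9655 / (1+0.122)^7 = 45,954.9655 / 2.238463 = 20,529.6926

£20,530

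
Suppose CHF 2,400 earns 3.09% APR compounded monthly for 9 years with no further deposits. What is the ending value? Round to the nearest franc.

CHF 3,168

i = 0.0309/12 = 0.002575 per month; n = 9·12 = 108.
2,400 × (1+0.002575)^108 = 2,400 × 1.320146 = 3,168.3511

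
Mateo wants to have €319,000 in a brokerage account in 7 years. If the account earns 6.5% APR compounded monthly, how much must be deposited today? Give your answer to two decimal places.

With 12 periods per year: i = 0.00541667, n = 84.
PV = 319,000 / (1 + 0.00541667)^84 = 319,000 / 1.574239 = 202,637.5596

€202,637.56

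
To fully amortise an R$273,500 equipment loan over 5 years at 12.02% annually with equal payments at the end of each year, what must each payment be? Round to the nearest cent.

R$75,909.16

PMT = 273500 / ( [1 − (1+0.1202)^(−5)] / 0.1202 ) = 273500 / 3.602991 = 75,909.1568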